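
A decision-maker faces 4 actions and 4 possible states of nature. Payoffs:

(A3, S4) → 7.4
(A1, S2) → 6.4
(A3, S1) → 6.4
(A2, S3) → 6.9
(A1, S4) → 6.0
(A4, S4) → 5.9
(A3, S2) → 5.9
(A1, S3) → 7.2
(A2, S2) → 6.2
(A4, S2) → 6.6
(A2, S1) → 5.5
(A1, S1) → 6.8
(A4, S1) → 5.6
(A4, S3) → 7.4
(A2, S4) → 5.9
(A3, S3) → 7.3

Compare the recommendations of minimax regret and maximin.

Column bests: S1=6.8, S2=6.6, S3=7.4, S4=7.4.
A1 regrets: 0.0, 0.2, 0.2, 1.4 → max 1.4
A2 regrets: 1.3, 0.4, 0.5, 1.5 → max 1.5
A3 regrets: 0.4, 0.7, 0.1, 0.0 → max 0.7
A4 regrets: 1.2, 0.0, 0.0, 1.5 → max 1.5
Smallest max regret = 0.7 → A3.
Row minima: A1=6.0, A2=5.5, A3=5.9, A4=5.6
Best worst-case = 6.0 → A1.

minimax regret → A3; maximin → A1 (disagree)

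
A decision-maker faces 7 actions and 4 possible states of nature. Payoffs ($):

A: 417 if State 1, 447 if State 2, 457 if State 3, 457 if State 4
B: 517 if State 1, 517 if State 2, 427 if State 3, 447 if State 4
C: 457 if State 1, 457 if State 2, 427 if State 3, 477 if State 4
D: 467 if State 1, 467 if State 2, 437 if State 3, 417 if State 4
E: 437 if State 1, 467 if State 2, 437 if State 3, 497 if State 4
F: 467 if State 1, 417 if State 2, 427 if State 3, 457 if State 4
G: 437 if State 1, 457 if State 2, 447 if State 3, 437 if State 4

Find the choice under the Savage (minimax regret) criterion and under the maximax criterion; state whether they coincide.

minimax regret → B; maximax → B (agree)

Column bests: State 1=517, State 2=517, State 3=457, State 4=497.
A regrets: 100, 70, 0, 40 → max 100
B regrets: 0, 0, 30, 50 → max 50
C regrets: 60, 60, 30, 20 → max 60
D regrets: 50, 50, 20, 80 → max 80
E regrets: 80, 50, 20, 0 → max 80
F regrets: 50, 100, 30, 40 → max 100
G regrets: 80, 60, 10, 60 → max 80
Smallest max regret = 50 → B.
Row maxima: A=457, B=517, C=477, D=467, E=497, F=467, G=457
Best best-case = 517 → B.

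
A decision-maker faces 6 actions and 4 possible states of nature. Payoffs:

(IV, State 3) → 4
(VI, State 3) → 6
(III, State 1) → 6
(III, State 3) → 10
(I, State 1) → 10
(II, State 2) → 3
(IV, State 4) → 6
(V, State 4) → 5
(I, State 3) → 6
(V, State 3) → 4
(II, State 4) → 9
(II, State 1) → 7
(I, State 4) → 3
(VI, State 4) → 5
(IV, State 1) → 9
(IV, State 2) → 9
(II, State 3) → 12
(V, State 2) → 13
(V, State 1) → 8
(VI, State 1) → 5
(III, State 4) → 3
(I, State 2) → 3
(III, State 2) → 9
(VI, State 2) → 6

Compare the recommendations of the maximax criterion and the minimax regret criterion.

Row maxima: I=10, II=12, III=10, IV=9, V=13, VI=6
Best best-case = 13 → V.
Column bests: State 1=10, State 2=13, State 3=12, State 4=9.
I regrets: 0, 10, 6, 6 → max 10
II regrets: 3, 10, 0, 0 → max 10
III regrets: 4, 4, 2, 6 → max 6
IV regrets: 1, 4, 8, 3 → max 8
V regrets: 2, 0, 8, 4 → max 8
VI regrets: 5, 7, 6, 4 → max 7
Smallest max regret = 6 → III.

maximax → V; minimax regret → III (disagree)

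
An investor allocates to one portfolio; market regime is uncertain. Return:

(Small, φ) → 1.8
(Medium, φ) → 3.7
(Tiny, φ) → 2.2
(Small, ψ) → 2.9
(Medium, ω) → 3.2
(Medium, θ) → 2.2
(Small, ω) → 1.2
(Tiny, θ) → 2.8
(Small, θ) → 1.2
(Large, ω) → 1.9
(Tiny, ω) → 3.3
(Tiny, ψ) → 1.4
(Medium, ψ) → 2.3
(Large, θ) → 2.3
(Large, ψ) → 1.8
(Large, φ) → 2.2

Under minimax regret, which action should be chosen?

Medium

Column bests: θ=2.8, φ=3.7, ψ=2.9, ω=3.3.
Tiny regrets: 0.0, 1.5, 1.5, 0.0 → max 1.5
Small regrets: 1.6, 1.9, 0.0, 2.1 → max 2.1
Medium regrets: 0.6, 0.0, 0.6, 0.1 → max 0.6
Large regrets: 0.5, 1.5, 1.1, 1.4 → max 1.5
Smallest max regret = 0.6 → Medium.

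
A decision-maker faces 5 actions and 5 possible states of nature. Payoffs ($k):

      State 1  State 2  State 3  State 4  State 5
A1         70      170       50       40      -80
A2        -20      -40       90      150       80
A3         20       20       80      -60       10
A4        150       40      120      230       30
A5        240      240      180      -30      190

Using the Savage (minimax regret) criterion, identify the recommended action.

Column bests: State 1=240, State 2=240, State 3=180, State 4=230, State 5=190.
A1 regrets: 170, 70, 130, 190, 270 → max 270
A2 regrets: 260, 280, 90, 80, 110 → max 280
A3 regrets: 220, 220, 100, 290, 180 → max 290
A4 regrets: 90, 200, 60, 0, 160 → max 200
A5 regrets: 0, 0, 0, 260, 0 → max 260
Smallest max regret = 200 → A4.

A4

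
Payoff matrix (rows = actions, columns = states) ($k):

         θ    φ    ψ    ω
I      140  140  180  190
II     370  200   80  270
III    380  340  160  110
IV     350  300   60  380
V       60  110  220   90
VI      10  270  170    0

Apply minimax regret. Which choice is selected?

II

Column bests: θ=380, φ=340, ψ=220, ω=380.
I regrets: 240, 200, 40, 190 → max 240
II regrets: 10, 140, 140, 110 → max 140
III regrets: 0, 0, 60, 270 → max 270
IV regrets: 30, 40, 160, 0 → max 160
V regrets: 320, 230, 0, 290 → max 320
VI regrets: 370, 70, 50, 380 → max 380
Smallest max regret = 140 → II.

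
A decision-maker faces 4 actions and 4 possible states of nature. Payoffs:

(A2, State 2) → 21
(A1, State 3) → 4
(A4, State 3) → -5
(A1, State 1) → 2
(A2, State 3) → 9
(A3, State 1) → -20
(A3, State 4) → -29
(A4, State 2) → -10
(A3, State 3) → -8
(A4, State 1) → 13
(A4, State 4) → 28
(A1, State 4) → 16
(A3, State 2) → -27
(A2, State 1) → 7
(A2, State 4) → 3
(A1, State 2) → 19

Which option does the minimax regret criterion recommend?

Column bests: State 1=13, State 2=21, State 3=9, State 4=28.
A1 regrets: 11, 2, 5, 12 → max 12
A2 regrets: 6, 0, 0, 25 → max 25
A3 regrets: 33, 48, 17, 57 → max 57
A4 regrets: 0, 31, 14, 0 → max 31
Smallest max regret = 12 → A1.

A1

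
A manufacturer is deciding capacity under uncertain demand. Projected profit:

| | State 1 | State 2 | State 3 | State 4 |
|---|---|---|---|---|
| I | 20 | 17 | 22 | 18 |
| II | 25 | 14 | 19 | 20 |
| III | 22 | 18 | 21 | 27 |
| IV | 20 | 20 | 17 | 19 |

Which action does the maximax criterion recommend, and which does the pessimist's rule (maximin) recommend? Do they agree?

maximax → III; maximin → III (agree)

Row maxima: I=22, II=25, III=27, IV=20
Best best-case = 27 → III.
Row minima: I=17, II=14, III=18, IV=17
Best worst-case = 18 → III.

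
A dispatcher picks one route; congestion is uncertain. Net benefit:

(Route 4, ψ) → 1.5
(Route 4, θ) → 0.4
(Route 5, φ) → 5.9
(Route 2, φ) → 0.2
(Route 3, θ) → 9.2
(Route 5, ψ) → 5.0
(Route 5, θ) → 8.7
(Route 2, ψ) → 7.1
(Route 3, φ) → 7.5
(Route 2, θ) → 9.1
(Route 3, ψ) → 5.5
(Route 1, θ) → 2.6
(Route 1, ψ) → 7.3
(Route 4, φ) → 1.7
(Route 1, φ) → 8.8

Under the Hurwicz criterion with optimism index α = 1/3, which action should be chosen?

Route 3

Route 1: 1/3·8.8 + 2/3·2.6 = 14/3
Route 2: 1/3·9.1 + 2/3·0.2 = 19/6
Route 3: 1/3·9.2 + 2/3·5.5 = 101/15
Route 4: 1/3·1.7 + 2/3·0.4 = 5/6
Route 5: 1/3·8.7 + 2/3·5.0 = 187/30
Highest Hurwicz score = 101/15 → Route 3.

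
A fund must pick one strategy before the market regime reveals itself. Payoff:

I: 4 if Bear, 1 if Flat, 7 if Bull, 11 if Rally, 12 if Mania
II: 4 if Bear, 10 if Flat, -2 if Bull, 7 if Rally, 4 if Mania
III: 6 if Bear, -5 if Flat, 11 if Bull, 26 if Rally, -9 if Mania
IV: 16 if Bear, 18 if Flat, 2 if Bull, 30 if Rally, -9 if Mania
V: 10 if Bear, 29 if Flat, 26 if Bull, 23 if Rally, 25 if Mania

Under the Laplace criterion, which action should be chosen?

Row averages: I=7, II=4.6, III=5.8, IV=11.4, V=22.6
Highest average = 22.6 → V.

V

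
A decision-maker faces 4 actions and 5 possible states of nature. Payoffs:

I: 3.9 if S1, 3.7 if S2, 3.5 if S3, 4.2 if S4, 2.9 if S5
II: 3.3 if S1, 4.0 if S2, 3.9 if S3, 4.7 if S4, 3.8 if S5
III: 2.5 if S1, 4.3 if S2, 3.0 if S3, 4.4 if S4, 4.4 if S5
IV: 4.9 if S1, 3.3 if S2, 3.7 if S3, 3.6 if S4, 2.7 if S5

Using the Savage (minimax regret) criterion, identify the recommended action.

Column bests: S1=4.9, S2=4.3, S3=3.9, S4=4.7, S5=4.4.
I regrets: 1.0, 0.6, 0.4, 0.5, 1.5 → max 1.5
II regrets: 1.6, 0.3, 0.0, 0.0, 0.6 → max 1.6
III regrets: 2.4, 0.0, 0.9, 0.3, 0.0 → max 2.4
IV regrets: 0.0, 1.0, 0.2, 1.1, 1.7 → max 1.7
Smallest max regret = 1.5 → I.

I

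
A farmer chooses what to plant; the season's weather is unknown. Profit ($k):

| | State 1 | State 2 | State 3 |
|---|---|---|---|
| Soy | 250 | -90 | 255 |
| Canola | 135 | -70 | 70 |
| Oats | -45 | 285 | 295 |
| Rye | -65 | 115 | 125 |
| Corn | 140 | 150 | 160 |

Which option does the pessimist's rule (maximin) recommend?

Row minima: Soy=-90, Canola=-70, Oats=-45, Rye=-65, Corn=140
Best worst-case = 140 → Corn.

Corn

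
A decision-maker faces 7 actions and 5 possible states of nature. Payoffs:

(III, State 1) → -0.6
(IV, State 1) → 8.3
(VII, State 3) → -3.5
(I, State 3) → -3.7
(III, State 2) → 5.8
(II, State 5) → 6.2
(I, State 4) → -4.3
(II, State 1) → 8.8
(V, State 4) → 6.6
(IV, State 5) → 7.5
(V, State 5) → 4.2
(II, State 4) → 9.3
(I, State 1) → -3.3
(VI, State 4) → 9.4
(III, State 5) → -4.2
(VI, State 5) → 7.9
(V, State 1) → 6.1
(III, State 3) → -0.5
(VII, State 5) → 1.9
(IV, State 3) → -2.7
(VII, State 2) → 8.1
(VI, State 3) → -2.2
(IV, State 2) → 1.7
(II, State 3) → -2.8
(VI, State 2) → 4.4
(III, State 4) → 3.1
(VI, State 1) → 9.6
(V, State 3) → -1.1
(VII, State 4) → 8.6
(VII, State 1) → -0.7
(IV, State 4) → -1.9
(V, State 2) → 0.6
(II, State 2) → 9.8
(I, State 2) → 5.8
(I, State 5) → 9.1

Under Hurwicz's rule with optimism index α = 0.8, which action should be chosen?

II

I: 0.8·9.1 + 0.2·(-4.3) = 6.42
II: 0.8·9.8 + 0.2·(-2.8) = 7.28
III: 0.8·5.8 + 0.2·(-4.2) = 3.8
IV: 0.8·8.3 + 0.2·(-2.7) = 6.1
V: 0.8·6.6 + 0.2·(-1.1) = 5.06
VI: 0.8·9.6 + 0.2·(-2.2) = 7.24
VII: 0.8·8.6 + 0.2·(-3.5) = 6.18
Highest Hurwicz score = 7.28 → II.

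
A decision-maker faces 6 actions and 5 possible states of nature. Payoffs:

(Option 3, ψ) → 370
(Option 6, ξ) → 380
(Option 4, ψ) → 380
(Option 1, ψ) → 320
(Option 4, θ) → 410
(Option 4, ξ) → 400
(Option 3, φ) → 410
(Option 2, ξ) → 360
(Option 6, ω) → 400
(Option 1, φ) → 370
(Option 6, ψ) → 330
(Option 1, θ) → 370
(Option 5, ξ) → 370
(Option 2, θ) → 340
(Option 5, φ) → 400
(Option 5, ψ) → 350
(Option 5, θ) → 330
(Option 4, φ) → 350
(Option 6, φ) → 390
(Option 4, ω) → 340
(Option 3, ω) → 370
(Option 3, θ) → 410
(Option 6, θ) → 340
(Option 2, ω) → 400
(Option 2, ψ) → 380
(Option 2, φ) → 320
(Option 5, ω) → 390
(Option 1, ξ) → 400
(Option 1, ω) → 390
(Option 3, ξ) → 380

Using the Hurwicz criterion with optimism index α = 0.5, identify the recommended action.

Option 1: 0.5·400 + 0.5·320 = 360
Option 2: 0.5·400 + 0.5·320 = 360
Option 3: 0.5·410 + 0.5·370 = 390
Option 4: 0.5·410 + 0.5·340 = 375
Option 5: 0.5·400 + 0.5·330 = 365
Option 6: 0.5·400 + 0.5·330 = 365
Highest Hurwicz score = 390 → Option 3.

Option 3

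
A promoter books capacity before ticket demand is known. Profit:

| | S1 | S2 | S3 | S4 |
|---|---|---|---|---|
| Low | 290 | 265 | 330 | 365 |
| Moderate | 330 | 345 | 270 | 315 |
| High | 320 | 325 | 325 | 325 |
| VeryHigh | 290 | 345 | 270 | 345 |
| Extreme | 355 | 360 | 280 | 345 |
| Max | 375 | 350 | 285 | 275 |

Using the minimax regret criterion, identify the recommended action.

Extreme

Column bests: S1=375, S2=360, S3=330, S4=365.
Low regrets: 85, 95, 0, 0 → max 95
Moderate regrets: 45, 15, 60, 50 → max 60
High regrets: 55, 35, 5, 40 → max 55
VeryHigh regrets: 85, 15, 60, 20 → max 85
Extreme regrets: 20, 0, 50, 20 → max 50
Max regrets: 0, 10, 45, 90 → max 90
Smallest max regret = 50 → Extreme.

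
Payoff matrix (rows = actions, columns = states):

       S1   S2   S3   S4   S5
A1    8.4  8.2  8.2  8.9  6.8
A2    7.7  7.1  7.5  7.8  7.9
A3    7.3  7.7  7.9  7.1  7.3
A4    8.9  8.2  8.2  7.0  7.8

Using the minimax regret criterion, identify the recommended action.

Column bests: S1=8.9, S2=8.2, S3=8.2, S4=8.9, S5=7.9.
A1 regrets: 0.5, 0.0, 0.0, 0.0, 1.1 → max 1.1
A2 regrets: 1.2, 1.1, 0.7, 1.1, 0.0 → max 1.2
A3 regrets: 1.6, 0.5, 0.3, 1.8, 0.6 → max 1.8
A4 regrets: 0.0, 0.0, 0.0, 1.9, 0.1 → max 1.9
Smallest max regret = 1.1 → A1.

A1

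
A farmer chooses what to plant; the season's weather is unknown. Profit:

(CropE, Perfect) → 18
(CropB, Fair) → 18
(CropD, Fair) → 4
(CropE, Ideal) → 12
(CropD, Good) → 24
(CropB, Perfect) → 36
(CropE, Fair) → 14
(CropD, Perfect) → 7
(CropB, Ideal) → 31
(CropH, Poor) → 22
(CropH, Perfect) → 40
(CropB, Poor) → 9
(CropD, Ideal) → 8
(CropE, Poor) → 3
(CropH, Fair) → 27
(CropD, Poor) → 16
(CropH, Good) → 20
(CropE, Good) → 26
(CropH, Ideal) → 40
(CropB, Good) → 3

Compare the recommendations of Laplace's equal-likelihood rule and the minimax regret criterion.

laplace → CropH; minimax regret → CropH (agree)

Row averages: CropB=19.4, CropD=11.8, CropE=14.6, CropH=29.8
Highest average = 29.8 → CropH.
Column bests: Poor=22, Fair=27, Good=26, Ideal=40, Perfect=40.
CropB regrets: 13, 9, 23, 9, 4 → max 23
CropD regrets: 6, 23, 2, 32, 33 → max 33
CropE regrets: 19, 13, 0, 28, 22 → max 28
CropH regrets: 0, 0, 6, 0, 0 → max 6
Smallest max regret = 6 → CropH.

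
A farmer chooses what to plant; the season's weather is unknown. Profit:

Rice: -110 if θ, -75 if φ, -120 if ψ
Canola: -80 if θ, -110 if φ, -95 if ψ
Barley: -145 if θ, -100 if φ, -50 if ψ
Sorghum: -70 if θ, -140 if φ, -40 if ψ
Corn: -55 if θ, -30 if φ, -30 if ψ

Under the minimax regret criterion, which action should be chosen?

Corn

Column bests: θ=-55, φ=-30, ψ=-30.
Rice regrets: 55, 45, 90 → max 90
Canola regrets: 25, 80, 65 → max 80
Barley regrets: 90, 70, 20 → max 90
Sorghum regrets: 15, 110, 10 → max 110
Corn regrets: 0, 0, 0 → max 0
Smallest max regret = 0 → Corn.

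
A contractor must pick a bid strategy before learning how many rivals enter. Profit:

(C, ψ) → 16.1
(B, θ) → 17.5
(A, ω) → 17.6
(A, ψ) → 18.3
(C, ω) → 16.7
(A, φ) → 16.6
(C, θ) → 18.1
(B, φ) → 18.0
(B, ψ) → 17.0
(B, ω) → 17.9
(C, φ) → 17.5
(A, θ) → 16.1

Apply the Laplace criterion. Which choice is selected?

Row averages: A=17.15, B=17.6, C=17.1
Highest average = 17.6 → B.

B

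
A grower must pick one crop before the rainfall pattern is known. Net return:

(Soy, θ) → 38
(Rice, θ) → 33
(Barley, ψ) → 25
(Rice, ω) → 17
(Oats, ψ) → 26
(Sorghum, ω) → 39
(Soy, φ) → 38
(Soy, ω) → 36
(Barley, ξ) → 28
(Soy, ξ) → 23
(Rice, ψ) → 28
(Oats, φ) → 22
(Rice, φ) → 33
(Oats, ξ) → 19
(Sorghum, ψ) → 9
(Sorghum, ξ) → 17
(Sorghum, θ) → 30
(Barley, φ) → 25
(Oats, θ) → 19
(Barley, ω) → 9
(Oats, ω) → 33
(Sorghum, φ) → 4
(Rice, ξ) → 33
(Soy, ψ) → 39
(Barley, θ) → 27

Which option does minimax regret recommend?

Column bests: θ=38, φ=38, ψ=39, ω=39, ξ=33.
Rice regrets: 5, 5, 11, 22, 0 → max 22
Soy regrets: 0, 0, 0, 3, 10 → max 10
Sorghum regrets: 8, 34, 30, 0, 16 → max 34
Oats regrets: 19, 16, 13, 6, 14 → max 19
Barley regrets: 11, 13, 14, 30, 5 → max 30
Smallest max regret = 10 → Soy.

Soy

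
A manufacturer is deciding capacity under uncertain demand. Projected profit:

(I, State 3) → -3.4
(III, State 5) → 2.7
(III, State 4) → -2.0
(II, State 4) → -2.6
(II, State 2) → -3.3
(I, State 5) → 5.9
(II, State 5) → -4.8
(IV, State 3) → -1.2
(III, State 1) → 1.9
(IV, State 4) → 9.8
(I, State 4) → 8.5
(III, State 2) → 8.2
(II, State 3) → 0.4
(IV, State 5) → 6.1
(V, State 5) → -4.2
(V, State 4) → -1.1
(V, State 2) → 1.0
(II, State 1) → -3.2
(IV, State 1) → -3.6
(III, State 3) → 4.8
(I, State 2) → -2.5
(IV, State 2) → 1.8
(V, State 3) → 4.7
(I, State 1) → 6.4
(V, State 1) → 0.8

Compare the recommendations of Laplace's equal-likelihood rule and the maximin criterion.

Row averages: I=2.98, II=-2.7, III=3.12, IV=2.58, V=0.24
Highest average = 3.12 → III.
Row minima: I=-3.4, II=-4.8, III=-2.0, IV=-3.6, V=-4.2
Best worst-case = -2.0 → III.

laplace → III; maximin → III (agree)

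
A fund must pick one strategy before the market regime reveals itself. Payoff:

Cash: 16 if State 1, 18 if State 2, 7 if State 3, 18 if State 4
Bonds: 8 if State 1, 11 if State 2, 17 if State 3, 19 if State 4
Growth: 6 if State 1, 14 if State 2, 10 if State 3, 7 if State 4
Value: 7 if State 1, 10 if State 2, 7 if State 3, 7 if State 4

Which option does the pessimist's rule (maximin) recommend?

Bonds

Row minima: Cash=7, Bonds=8, Growth=6, Value=7
Best worst-case = 8 → Bonds.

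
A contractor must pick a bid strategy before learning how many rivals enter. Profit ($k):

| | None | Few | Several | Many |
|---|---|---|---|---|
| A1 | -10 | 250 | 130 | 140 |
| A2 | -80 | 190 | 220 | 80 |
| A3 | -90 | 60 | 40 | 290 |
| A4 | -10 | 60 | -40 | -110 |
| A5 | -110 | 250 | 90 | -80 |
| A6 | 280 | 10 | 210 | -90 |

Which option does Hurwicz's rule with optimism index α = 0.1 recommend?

A1

A1: 0.1·250 + 0.9·(-10) = 16
A2: 0.1·220 + 0.9·(-80) = -50
A3: 0.1·290 + 0.9·(-90) = -52
A4: 0.1·60 + 0.9·(-110) = -93
A5: 0.1·250 + 0.9·(-110) = -74
A6: 0.1·280 + 0.9·(-90) = -53
Highest Hurwicz score = 16 → A1.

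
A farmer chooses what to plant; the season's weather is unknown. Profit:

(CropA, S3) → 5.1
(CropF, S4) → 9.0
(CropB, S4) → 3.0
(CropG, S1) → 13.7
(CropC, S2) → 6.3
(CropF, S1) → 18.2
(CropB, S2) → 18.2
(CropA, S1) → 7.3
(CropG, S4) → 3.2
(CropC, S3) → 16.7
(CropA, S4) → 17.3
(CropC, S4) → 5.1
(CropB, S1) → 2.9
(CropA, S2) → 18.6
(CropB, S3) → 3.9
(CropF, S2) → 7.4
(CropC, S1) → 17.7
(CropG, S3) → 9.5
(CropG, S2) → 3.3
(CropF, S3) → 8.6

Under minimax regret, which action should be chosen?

Column bests: S1=18.2, S2=18.6, S3=16.7, S4=17.3.
CropG regrets: 4.5, 15.3, 7.2, 14.1 → max 15.3
CropB regrets: 15.3, 0.4, 12.8, 14.3 → max 15.3
CropC regrets: 0.5, 12.3, 0.0, 12.2 → max 12.3
CropF regrets: 0.0, 11.2, 8.1, 8.3 → max 11.2
CropA regrets: 10.9, 0.0, 11.6, 0.0 → max 11.6
Smallest max regret = 11.2 → CropF.

CropF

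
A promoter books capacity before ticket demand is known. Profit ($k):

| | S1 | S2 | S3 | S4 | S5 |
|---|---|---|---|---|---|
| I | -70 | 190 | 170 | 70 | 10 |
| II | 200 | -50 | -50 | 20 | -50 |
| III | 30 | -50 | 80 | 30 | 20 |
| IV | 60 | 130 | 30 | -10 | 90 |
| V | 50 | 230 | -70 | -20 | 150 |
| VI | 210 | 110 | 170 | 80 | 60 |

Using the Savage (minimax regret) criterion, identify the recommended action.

VI

Column bests: S1=210, S2=230, S3=170, S4=80, S5=150.
I regrets: 280, 40, 0, 10, 140 → max 280
II regrets: 10, 280, 220, 60, 200 → max 280
III regrets: 180, 280, 90, 50, 130 → max 280
IV regrets: 150, 100, 140, 90, 60 → max 150
V regrets: 160, 0, 240, 100, 0 → max 240
VI regrets: 0, 120, 0, 0, 90 → max 120
Smallest max regret = 120 → VI.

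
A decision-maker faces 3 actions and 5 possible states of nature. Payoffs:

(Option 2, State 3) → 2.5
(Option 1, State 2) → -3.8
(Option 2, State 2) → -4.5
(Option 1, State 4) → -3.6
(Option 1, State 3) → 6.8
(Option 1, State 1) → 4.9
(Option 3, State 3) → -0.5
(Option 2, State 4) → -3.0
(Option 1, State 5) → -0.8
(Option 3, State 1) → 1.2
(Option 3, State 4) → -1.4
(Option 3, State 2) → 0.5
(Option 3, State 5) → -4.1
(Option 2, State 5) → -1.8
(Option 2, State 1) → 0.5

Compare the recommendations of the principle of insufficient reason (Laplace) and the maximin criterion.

Row averages: Option 1=0.7, Option 2=-1.26, Option 3=-0.86
Highest average = 0.7 → Option 1.
Row minima: Option 1=-3.8, Option 2=-4.5, Option 3=-4.1
Best worst-case = -3.8 → Option 1.

laplace → Option 1; maximin → Option 1 (agree)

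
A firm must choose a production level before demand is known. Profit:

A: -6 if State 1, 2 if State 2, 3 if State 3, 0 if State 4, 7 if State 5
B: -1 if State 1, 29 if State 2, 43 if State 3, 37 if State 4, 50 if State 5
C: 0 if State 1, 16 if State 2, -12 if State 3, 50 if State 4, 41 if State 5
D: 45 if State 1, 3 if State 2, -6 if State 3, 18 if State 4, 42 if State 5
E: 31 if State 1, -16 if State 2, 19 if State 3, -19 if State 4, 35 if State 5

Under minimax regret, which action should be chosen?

B

Column bests: State 1=45, State 2=29, State 3=43, State 4=50, State 5=50.
A regrets: 51, 27, 40, 50, 43 → max 51
B regrets: 46, 0, 0, 13, 0 → max 46
C regrets: 45, 13, 55, 0, 9 → max 55
D regrets: 0, 26, 49, 32, 8 → max 49
E regrets: 14, 45, 24, 69, 15 → max 69
Smallest max regret = 46 → B.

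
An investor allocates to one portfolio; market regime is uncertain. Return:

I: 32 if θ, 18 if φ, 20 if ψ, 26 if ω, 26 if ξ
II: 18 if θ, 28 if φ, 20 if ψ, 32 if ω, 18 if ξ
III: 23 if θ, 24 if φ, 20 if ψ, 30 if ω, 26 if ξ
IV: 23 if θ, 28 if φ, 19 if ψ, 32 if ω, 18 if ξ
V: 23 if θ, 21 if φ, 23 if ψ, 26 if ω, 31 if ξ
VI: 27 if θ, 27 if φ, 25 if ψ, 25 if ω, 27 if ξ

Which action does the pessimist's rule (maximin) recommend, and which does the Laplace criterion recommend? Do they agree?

maximin → VI; laplace → VI (agree)

Row minima: I=18, II=18, III=20, IV=18, V=21, VI=25
Best worst-case = 25 → VI.
Row averages: I=24.4, II=23.2, III=24.6, IV=24, V=24.8, VI=26.2
Highest average = 26.2 → VI.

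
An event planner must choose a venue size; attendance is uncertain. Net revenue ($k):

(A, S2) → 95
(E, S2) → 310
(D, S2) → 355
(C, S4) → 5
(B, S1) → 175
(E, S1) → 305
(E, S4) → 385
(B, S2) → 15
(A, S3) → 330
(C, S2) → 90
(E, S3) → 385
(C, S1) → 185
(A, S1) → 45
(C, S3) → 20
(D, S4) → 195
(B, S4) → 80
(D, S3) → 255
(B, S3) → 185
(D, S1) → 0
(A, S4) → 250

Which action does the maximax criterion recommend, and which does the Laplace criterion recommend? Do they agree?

maximax → E; laplace → E (agree)

Row maxima: A=330, B=185, C=185, D=355, E=385
Best best-case = 385 → E.
Row averages: A=180, B=113.75, C=75, D=201.25, E=346.25
Highest average = 346.25 → E.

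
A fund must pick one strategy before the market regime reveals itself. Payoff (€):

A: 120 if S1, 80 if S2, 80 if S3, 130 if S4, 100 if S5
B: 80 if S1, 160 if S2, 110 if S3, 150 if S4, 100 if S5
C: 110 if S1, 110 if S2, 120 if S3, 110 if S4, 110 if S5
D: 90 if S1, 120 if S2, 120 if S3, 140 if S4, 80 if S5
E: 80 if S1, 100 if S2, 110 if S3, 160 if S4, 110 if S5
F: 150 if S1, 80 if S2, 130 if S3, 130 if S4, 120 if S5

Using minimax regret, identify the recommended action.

C

Column bests: S1=150, S2=160, S3=130, S4=160, S5=120.
A regrets: 30, 80, 50, 30, 20 → max 80
B regrets: 70, 0, 20, 10, 20 → max 70
C regrets: 40, 50, 10, 50, 10 → max 50
D regrets: 60, 40, 10, 20, 40 → max 60
E regrets: 70, 60, 20, 0, 10 → max 70
F regrets: 0, 80, 0, 30, 0 → max 80
Smallest max regret = 50 → C.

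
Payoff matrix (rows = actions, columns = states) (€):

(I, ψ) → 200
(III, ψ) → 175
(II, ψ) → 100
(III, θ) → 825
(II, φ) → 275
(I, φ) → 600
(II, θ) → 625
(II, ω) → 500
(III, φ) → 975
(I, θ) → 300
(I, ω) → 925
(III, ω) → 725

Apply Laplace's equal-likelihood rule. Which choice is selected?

III

Row averages: I=506.25, II=375, III=675
Highest average = 675 → III.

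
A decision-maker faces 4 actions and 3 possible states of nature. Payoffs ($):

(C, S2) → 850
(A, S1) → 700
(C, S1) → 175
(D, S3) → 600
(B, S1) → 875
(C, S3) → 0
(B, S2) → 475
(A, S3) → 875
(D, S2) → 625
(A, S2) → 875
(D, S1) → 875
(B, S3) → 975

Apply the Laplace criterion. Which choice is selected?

Row averages: A=2450/3, B=775, C=1025/3, D=700
Highest average = 2450/3 → A.

A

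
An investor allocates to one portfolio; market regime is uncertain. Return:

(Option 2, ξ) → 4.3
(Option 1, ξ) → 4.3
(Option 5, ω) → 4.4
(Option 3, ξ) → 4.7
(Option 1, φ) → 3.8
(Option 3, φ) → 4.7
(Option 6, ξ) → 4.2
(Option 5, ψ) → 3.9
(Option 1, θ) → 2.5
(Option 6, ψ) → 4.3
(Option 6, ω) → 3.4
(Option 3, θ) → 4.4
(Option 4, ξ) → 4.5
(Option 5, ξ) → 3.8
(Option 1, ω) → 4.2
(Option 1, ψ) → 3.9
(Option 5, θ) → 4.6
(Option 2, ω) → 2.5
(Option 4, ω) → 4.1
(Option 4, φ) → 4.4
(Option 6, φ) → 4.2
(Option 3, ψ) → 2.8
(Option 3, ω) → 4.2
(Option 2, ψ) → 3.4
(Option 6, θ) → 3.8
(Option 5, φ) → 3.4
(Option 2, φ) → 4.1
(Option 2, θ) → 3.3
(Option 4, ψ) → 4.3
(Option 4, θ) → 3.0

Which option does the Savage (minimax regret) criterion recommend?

Column bests: θ=4.6, φ=4.7, ψ=4.3, ω=4.4, ξ=4.7.
Option 1 regrets: 2.1, 0.9, 0.4, 0.2, 0.4 → max 2.1
Option 2 regrets: 1.3, 0.6, 0.9, 1.9, 0.4 → max 1.9
Option 3 regrets: 0.2, 0.0, 1.5, 0.2, 0.0 → max 1.5
Option 4 regrets: 1.6, 0.3, 0.0, 0.3, 0.2 → max 1.6
Option 5 regrets: 0.0, 1.3, 0.4, 0.0, 0.9 → max 1.3
Option 6 regrets: 0.8, 0.5, 0.0, 1.0, 0.5 → max 1.0
Smallest max regret = 1.0 → Option 6.

Option 6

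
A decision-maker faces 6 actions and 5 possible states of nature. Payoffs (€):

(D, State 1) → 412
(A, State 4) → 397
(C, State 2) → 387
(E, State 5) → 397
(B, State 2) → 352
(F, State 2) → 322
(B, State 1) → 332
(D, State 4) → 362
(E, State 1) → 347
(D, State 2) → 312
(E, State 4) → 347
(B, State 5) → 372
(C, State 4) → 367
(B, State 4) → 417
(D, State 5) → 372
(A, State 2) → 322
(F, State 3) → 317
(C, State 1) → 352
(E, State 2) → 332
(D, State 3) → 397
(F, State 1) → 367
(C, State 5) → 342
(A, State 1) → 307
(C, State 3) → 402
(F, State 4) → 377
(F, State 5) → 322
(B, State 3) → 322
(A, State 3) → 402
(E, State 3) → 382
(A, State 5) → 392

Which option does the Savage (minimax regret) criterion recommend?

Column bests: State 1=412, State 2=387, State 3=402, State 4=417, State 5=397.
A regrets: 105, 65, 0, 20, 5 → max 105
B regrets: 80, 35, 80, 0, 25 → max 80
C regrets: 60, 0, 0, 50, 55 → max 60
D regrets: 0, 75, 5, 55, 25 → max 75
E regrets: 65, 55, 20, 70, 0 → max 70
F regrets: 45, 65, 85, 40, 75 → max 85
Smallest max regret = 60 → C.

C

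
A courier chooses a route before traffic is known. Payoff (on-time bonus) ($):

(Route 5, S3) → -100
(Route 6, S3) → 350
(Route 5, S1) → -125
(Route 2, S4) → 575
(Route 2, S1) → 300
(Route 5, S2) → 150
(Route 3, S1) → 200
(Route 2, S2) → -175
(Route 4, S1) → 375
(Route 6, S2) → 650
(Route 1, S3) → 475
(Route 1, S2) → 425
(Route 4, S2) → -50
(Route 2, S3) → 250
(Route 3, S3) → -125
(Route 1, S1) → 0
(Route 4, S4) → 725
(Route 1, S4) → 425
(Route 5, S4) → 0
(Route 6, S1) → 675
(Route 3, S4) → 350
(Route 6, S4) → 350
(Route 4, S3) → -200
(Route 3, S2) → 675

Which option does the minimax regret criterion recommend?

Column bests: S1=675, S2=675, S3=475, S4=725.
Route 1 regrets: 675, 250, 0, 300 → max 675
Route 2 regrets: 375, 850, 225, 150 → max 850
Route 3 regrets: 475, 0, 600, 375 → max 600
Route 4 regrets: 300, 725, 675, 0 → max 725
Route 5 regrets: 800, 525, 575, 725 → max 800
Route 6 regrets: 0, 25, 125, 375 → max 375
Smallest max regret = 375 → Route 6.

Route 6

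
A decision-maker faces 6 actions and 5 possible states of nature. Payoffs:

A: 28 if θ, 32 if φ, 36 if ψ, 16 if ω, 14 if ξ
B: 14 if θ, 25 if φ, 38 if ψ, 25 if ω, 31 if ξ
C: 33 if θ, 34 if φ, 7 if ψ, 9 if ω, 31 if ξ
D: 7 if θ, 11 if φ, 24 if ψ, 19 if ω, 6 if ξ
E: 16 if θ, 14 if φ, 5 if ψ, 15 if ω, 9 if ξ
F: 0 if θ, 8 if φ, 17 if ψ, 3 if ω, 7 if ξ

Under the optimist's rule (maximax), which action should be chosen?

Row maxima: A=36, B=38, C=34, D=24, E=16, F=17
Best best-case = 38 → B.

B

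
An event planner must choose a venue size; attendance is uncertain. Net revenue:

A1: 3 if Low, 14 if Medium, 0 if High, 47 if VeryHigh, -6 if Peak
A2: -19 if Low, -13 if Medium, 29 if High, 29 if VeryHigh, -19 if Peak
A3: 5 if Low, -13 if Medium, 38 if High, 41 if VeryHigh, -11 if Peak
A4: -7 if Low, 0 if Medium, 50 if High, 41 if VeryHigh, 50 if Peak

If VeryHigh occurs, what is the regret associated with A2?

Best payoff under VeryHigh is 47.
Regret = 47 − 29 = 18.

18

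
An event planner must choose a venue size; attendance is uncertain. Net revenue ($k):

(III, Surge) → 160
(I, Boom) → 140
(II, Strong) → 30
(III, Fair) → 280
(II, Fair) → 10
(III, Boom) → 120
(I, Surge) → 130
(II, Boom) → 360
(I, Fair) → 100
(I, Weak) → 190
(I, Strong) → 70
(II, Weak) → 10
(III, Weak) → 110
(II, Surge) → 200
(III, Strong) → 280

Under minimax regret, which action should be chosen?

I

Column bests: Weak=190, Fair=280, Strong=280, Boom=360, Surge=200.
I regrets: 0, 180, 210, 220, 70 → max 220
II regrets: 180, 270, 250, 0, 0 → max 270
III regrets: 80, 0, 0, 240, 40 → max 240
Smallest max regret = 220 → I.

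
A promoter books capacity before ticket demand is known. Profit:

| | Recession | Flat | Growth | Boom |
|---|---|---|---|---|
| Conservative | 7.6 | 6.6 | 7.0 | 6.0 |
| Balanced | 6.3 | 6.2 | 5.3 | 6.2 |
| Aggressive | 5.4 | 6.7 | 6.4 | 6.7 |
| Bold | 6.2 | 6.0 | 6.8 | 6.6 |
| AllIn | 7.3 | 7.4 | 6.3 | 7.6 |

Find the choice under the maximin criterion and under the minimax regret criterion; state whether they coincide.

Row minima: Conservative=6.0, Balanced=5.3, Aggressive=5.4, Bold=6.0, AllIn=6.3
Best worst-case = 6.3 → AllIn.
Column bests: Recession=7.6, Flat=7.4, Growth=7.0, Boom=7.6.
Conservative regrets: 0.0, 0.8, 0.0, 1.6 → max 1.6
Balanced regrets: 1.3, 1.2, 1.7, 1.4 → max 1.7
Aggressive regrets: 2.2, 0.7, 0.6, 0.9 → max 2.2
Bold regrets: 1.4, 1.4, 0.2, 1.0 → max 1.4
AllIn regrets: 0.3, 0.0, 0.7, 0.0 → max 0.7
Smallest max regret = 0.7 → AllIn.

maximin → AllIn; minimax regret → AllIn (agree)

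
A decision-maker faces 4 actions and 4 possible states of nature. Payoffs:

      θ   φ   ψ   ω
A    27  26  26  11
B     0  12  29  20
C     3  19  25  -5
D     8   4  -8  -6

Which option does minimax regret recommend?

A

Column bests: θ=27, φ=26, ψ=29, ω=20.
A regrets: 0, 0, 3, 9 → max 9
B regrets: 27, 14, 0, 0 → max 27
C regrets: 24, 7, 4, 25 → max 25
D regrets: 19, 22, 37, 26 → max 37
Smallest max regret = 9 → A.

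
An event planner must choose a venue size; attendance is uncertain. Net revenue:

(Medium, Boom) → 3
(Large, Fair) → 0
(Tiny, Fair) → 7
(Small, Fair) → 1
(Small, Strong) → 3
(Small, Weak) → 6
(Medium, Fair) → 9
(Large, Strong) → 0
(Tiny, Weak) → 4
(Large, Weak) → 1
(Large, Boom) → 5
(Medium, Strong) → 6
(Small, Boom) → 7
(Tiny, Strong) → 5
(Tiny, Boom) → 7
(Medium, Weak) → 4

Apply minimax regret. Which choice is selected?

Column bests: Weak=6, Fair=9, Strong=6, Boom=7.
Tiny regrets: 2, 2, 1, 0 → max 2
Small regrets: 0, 8, 3, 0 → max 8
Medium regrets: 2, 0, 0, 4 → max 4
Large regrets: 5, 9, 6, 2 → max 9
Smallest max regret = 2 → Tiny.

Tiny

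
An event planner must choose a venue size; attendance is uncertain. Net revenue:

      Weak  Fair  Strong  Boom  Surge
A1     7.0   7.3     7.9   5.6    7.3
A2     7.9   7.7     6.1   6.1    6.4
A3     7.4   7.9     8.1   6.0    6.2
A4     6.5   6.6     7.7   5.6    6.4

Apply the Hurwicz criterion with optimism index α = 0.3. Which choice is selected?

A1: 0.3·7.9 + 0.7·5.6 = 6.29
A2: 0.3·7.9 + 0.7·6.1 = 6.64
A3: 0.3·8.1 + 0.7·6.0 = 6.63
A4: 0.3·7.7 + 0.7·5.6 = 6.23
Highest Hurwicz score = 6.64 → A2.

A2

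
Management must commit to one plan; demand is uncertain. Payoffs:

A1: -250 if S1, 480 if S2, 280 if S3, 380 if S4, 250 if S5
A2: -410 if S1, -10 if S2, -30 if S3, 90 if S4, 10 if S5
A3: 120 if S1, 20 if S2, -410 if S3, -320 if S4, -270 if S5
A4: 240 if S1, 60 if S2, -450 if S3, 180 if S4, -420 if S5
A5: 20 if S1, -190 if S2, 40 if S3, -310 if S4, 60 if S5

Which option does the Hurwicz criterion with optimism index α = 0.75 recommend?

A1: 0.75·480 + 0.25·(-250) = 297.5
A2: 0.75·90 + 0.25·(-410) = -35
A3: 0.75·120 + 0.25·(-410) = -12.5
A4: 0.75·240 + 0.25·(-450) = 67.5
A5: 0.75·60 + 0.25·(-310) = -32.5
Highest Hurwicz score = 297.5 → A1.

A1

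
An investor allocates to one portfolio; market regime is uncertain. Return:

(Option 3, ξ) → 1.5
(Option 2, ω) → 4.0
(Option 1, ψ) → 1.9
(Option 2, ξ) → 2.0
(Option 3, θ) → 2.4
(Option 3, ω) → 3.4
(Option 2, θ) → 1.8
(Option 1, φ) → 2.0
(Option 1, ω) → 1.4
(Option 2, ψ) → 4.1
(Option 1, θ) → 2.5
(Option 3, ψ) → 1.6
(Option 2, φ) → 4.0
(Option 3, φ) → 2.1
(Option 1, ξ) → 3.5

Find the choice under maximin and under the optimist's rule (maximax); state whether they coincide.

Row minima: Option 1=1.4, Option 2=1.8, Option 3=1.5
Best worst-case = 1.8 → Option 2.
Row maxima: Option 1=3.5, Option 2=4.1, Option 3=3.4
Best best-case = 4.1 → Option 2.

maximin → Option 2; maximax → Option 2 (agree)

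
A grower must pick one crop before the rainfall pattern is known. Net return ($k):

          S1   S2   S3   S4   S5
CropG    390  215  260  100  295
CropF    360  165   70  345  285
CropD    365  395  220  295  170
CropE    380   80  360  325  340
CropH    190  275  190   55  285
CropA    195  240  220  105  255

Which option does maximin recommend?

CropD

Row minima: CropG=100, CropF=70, CropD=170, CropE=80, CropH=55, CropA=105
Best worst-case = 170 → CropD.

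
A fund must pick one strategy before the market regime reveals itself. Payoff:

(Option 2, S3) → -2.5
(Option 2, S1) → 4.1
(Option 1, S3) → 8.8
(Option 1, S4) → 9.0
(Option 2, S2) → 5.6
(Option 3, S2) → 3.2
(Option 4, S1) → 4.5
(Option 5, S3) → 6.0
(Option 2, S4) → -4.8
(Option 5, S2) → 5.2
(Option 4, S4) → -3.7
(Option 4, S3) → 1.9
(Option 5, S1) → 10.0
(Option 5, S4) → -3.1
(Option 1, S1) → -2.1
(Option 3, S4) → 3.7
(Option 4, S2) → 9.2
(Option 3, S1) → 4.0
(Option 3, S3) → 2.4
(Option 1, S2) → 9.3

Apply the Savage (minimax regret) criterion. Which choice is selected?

Option 3

Column bests: S1=10.0, S2=9.3, S3=8.8, S4=9.0.
Option 1 regrets: 12.1, 0.0, 0.0, 0.0 → max 12.1
Option 2 regrets: 5.9, 3.7, 11.3, 13.8 → max 13.8
Option 3 regrets: 6.0, 6.1, 6.4, 5.3 → max 6.4
Option 4 regrets: 5.5, 0.1, 6.9, 12.7 → max 12.7
Option 5 regrets: 0.0, 4.1, 2.8, 12.1 → max 12.1
Smallest max regret = 6.4 → Option 3.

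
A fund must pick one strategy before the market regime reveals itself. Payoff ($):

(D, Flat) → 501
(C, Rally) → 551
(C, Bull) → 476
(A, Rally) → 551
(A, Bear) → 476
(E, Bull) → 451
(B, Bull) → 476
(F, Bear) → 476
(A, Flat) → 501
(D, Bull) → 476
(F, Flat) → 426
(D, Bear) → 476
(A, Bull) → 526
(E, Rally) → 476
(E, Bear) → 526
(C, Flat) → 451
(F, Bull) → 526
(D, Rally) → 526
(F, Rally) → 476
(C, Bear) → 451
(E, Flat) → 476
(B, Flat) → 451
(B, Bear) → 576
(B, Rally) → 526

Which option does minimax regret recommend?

Column bests: Bear=576, Flat=501, Bull=526, Rally=551.
A regrets: 100, 0, 0, 0 → max 100
B regrets: 0, 50, 50, 25 → max 50
C regrets: 125, 50, 50, 0 → max 125
D regrets: 100, 0, 50, 25 → max 100
E regrets: 50, 25, 75, 75 → max 75
F regrets: 100, 75, 0, 75 → max 100
Smallest max regret = 50 → B.

B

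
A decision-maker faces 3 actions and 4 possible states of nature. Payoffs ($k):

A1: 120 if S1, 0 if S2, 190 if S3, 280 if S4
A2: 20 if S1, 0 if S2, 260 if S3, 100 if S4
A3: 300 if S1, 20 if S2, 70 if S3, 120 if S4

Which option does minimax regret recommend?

Column bests: S1=300, S2=20, S3=260, S4=280.
A1 regrets: 180, 20, 70, 0 → max 180
A2 regrets: 280, 20, 0, 180 → max 280
A3 regrets: 0, 0, 190, 160 → max 190
Smallest max regret = 180 → A1.

A1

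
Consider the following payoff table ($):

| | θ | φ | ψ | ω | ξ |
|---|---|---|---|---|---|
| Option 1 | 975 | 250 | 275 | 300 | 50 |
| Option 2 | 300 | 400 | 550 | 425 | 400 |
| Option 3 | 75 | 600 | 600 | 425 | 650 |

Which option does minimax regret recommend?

Column bests: θ=975, φ=600, ψ=600, ω=425, ξ=650.
Option 1 regrets: 0, 350, 325, 125, 600 → max 600
Option 2 regrets: 675, 200, 50, 0, 250 → max 675
Option 3 regrets: 900, 0, 0, 0, 0 → max 900
Smallest max regret = 600 → Option 1.

Option 1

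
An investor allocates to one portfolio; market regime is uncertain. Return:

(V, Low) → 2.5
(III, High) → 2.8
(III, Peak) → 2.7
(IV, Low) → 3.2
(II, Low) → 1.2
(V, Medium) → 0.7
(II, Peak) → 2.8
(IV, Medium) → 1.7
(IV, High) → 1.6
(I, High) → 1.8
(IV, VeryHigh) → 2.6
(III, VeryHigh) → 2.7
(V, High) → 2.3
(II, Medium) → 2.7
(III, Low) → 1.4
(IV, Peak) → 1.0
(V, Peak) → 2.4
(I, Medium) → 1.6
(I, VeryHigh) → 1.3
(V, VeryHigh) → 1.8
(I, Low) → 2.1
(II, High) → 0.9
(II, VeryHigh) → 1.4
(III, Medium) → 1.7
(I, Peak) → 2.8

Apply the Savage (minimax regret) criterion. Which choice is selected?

Column bests: Low=3.2, Medium=2.7, High=2.8, VeryHigh=2.7, Peak=2.8.
I regrets: 1.1, 1.1, 1.0, 1.4, 0.0 → max 1.4
II regrets: 2.0, 0.0, 1.9, 1.3, 0.0 → max 2.0
III regrets: 1.8, 1.0, 0.0, 0.0, 0.1 → max 1.8
IV regrets: 0.0, 1.0, 1.2, 0.1, 1.8 → max 1.8
V regrets: 0.7, 2.0, 0.5, 0.9, 0.4 → max 2.0
Smallest max regret = 1.4 → I.

I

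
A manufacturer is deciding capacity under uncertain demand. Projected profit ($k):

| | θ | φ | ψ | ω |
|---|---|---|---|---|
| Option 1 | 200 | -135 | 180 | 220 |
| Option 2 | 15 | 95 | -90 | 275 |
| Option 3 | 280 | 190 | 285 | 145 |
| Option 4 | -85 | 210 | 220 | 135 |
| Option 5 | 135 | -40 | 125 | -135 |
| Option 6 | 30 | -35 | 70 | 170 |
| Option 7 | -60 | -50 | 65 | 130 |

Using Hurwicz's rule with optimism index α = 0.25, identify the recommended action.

Option 3

Option 1: 0.25·220 + 0.75·(-135) = -46.25
Option 2: 0.25·275 + 0.75·(-90) = 1.25
Option 3: 0.25·285 + 0.75·145 = 180
Option 4: 0.25·220 + 0.75·(-85) = -8.75
Option 5: 0.25·135 + 0.75·(-135) = -67.5
Option 6: 0.25·170 + 0.75·(-35) = 16.25
Option 7: 0.25·130 + 0.75·(-60) = -12.5
Highest Hurwicz score = 180 → Option 3.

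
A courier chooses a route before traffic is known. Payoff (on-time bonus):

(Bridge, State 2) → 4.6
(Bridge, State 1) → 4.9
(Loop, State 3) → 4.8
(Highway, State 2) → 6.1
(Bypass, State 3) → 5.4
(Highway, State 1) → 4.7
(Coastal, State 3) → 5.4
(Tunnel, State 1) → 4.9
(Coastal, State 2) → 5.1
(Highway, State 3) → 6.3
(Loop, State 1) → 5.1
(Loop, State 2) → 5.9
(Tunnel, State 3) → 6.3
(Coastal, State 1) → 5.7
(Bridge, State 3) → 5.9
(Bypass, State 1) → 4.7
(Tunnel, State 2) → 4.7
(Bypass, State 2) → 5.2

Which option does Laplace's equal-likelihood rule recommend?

Row averages: Coastal=5.4, Tunnel=5.3, Bypass=5.1, Highway=5.7, Bridge=77/15, Loop=79/15
Highest average = 5.7 → Highway.

Highway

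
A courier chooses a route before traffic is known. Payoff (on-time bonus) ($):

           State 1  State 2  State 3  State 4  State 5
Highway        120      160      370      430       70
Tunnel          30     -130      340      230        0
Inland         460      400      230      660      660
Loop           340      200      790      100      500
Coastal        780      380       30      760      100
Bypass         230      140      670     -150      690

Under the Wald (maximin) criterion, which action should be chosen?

Inland

Row minima: Highway=70, Tunnel=-130, Inland=230, Loop=100, Coastal=30, Bypass=-150
Best worst-case = 230 → Inland.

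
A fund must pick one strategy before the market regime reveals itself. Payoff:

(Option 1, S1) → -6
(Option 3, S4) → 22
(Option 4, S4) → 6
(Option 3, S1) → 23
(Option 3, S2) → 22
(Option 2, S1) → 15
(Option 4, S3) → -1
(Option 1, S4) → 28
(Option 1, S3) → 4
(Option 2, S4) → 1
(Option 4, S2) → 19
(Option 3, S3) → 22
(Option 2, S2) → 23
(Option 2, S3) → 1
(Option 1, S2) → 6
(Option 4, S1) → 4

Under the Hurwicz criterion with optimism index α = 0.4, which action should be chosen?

Option 3

Option 1: 0.4·28 + 0.6·(-6) = 7.6
Option 2: 0.4·23 + 0.6·1 = 9.8
Option 3: 0.4·23 + 0.6·22 = 22.4
Option 4: 0.4·19 + 0.6·(-1) = 7
Highest Hurwicz score = 22.4 → Option 3.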